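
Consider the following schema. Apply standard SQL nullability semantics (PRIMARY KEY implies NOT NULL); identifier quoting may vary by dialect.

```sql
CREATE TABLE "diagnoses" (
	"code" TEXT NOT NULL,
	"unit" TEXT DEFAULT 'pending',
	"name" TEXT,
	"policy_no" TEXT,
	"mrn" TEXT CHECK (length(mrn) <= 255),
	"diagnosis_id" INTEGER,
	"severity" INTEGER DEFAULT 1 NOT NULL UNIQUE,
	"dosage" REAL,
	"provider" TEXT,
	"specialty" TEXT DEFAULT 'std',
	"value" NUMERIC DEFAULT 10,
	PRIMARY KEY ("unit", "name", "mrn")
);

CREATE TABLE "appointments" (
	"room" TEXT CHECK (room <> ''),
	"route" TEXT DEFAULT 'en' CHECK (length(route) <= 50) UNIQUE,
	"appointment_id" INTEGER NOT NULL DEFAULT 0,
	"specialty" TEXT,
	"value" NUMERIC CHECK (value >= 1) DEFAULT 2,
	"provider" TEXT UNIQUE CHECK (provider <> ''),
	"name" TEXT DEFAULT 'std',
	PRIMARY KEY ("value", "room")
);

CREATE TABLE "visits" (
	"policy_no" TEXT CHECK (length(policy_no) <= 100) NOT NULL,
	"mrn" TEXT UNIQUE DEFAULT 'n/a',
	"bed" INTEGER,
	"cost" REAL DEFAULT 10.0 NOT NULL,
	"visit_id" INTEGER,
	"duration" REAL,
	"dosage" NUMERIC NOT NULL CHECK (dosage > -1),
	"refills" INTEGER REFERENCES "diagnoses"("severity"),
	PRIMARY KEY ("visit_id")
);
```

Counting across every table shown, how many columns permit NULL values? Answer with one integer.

14

diagnoses: 6 nullable (policy_no, diagnosis_id, dosage, provider, specialty, value — PK (unit, name, mrn) and explicit NOT NULL columns excluded).
appointments: 4 nullable (route, specialty, provider, name — PK (value, room) and explicit NOT NULL columns excluded).
visits: 4 nullable (mrn, bed, duration, refills — PK (visit_id) and explicit NOT NULL columns excluded).
Total: 6 + 4 + 4 = 14.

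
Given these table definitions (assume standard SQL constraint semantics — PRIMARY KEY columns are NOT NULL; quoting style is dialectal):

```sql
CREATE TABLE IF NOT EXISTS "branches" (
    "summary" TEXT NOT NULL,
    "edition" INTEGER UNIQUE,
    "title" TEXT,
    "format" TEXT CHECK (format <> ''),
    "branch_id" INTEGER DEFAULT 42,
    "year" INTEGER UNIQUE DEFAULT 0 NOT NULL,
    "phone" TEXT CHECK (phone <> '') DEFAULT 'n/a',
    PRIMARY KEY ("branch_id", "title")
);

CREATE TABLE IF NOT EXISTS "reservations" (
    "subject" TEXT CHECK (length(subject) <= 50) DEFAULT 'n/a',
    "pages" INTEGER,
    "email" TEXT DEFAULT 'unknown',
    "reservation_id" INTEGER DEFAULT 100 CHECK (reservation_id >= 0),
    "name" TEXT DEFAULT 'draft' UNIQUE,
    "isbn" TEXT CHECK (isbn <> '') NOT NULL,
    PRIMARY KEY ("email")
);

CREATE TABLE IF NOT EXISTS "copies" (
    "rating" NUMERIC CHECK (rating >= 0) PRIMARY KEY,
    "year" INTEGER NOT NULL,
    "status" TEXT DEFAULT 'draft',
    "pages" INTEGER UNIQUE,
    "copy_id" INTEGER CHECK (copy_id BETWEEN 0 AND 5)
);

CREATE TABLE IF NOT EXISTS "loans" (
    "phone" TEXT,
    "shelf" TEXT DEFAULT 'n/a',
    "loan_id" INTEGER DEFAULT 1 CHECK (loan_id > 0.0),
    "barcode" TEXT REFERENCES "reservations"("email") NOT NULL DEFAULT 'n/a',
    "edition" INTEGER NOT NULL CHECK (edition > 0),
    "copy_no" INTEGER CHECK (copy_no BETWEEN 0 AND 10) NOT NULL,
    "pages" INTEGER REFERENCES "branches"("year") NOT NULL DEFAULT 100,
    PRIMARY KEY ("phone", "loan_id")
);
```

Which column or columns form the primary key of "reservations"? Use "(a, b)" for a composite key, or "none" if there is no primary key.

email

email is declared PRIMARY KEY as a table-level PRIMARY KEY clause.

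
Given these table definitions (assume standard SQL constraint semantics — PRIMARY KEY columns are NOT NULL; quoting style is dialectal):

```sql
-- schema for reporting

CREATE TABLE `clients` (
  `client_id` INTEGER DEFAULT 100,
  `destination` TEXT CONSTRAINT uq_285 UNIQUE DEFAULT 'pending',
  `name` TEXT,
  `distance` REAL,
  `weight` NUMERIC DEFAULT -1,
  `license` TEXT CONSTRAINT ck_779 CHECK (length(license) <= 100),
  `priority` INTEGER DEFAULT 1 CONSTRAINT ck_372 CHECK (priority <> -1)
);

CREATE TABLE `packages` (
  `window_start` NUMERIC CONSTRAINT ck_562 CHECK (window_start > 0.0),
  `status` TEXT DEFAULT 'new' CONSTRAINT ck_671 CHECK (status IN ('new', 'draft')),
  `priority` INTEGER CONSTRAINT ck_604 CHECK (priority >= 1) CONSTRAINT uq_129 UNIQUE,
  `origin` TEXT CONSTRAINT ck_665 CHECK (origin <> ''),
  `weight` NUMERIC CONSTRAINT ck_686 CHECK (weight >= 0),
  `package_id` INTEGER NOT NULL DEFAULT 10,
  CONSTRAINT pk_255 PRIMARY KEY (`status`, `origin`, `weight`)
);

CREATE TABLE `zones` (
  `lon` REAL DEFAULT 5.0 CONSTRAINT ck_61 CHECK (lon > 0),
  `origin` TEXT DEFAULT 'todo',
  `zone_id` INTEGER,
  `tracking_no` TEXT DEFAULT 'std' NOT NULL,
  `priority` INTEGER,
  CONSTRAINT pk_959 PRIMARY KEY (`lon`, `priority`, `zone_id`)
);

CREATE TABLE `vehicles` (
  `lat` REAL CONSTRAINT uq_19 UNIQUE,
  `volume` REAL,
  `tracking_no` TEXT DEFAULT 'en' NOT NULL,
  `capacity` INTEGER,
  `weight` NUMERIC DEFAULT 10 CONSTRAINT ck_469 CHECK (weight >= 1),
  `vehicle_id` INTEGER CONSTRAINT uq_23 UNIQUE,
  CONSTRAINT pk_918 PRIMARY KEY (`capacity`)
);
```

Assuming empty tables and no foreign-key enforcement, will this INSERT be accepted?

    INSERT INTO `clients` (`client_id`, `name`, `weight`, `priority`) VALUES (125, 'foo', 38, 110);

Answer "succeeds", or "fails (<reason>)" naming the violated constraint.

succeeds

clients has no NOT NULL or PRIMARY KEY columns.
CHECK constraints: 110 satisfies (priority <> -1).
No constraint is violated.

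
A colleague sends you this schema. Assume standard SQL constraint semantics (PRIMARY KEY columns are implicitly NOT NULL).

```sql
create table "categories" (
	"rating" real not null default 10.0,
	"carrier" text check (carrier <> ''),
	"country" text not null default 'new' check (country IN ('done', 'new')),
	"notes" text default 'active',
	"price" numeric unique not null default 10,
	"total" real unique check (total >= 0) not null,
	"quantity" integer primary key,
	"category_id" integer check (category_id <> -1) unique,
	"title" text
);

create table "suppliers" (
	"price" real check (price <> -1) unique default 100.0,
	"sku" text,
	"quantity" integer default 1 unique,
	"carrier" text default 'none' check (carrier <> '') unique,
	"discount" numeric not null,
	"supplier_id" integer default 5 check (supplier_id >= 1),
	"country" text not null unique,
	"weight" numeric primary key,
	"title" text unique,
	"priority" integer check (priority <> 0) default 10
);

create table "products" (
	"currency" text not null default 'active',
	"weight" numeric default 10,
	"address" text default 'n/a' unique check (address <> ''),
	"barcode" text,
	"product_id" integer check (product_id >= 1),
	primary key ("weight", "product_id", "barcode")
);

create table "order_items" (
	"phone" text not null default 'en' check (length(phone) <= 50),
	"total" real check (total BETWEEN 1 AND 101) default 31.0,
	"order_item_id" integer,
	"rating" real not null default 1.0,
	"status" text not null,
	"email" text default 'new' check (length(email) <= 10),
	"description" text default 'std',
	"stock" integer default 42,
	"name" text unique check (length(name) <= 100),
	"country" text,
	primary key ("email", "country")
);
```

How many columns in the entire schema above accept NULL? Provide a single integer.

categories: 4 nullable (carrier, notes, category_id, title — PK (quantity) and explicit NOT NULL columns excluded).
suppliers: 7 nullable (price, sku, quantity, carrier, supplier_id, title, priority — PK (weight) and explicit NOT NULL columns excluded).
products: 1 nullable (address — PK (weight, product_id, barcode) and explicit NOT NULL columns excluded).
order_items: 5 nullable (total, order_item_id, description, stock, name — PK (email, country) and explicit NOT NULL columns excluded).
Total: 4 + 7 + 1 + 5 = 17.

17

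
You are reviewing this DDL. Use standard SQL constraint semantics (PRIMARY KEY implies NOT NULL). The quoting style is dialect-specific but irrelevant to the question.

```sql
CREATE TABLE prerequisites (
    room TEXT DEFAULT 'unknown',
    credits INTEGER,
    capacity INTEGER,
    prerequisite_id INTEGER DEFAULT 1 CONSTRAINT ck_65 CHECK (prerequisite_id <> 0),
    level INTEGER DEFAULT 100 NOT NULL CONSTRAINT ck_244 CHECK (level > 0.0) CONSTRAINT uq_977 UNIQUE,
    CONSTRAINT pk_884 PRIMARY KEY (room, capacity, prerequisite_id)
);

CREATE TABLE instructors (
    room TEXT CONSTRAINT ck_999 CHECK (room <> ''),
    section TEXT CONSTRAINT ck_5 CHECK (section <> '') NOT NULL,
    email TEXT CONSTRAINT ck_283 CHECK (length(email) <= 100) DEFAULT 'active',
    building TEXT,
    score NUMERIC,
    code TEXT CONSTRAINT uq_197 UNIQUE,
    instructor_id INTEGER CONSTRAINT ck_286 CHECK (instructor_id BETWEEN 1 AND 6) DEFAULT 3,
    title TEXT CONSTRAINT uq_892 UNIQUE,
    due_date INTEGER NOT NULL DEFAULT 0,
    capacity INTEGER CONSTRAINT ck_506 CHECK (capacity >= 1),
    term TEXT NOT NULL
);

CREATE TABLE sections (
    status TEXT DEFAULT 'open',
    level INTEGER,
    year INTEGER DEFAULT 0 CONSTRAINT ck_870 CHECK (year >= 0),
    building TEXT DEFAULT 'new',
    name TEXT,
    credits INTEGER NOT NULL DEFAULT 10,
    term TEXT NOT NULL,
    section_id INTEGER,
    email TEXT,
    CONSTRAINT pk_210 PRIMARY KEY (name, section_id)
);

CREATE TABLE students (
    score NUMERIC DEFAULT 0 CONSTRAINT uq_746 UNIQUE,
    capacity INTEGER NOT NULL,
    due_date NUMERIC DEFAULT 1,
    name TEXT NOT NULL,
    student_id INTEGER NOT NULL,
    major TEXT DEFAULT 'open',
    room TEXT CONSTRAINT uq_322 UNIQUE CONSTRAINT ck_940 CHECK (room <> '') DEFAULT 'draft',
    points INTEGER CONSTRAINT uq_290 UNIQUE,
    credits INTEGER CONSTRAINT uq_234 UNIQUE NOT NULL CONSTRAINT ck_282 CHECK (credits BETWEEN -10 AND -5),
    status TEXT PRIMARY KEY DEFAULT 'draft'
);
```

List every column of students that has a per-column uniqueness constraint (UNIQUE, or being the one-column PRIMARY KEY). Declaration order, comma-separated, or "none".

score, room, points, credits, status

- score: declared UNIQUE → unique.
- capacity: no UNIQUE or single-column PK constraint.
- due_date: no UNIQUE or single-column PK constraint.
- name: no UNIQUE or single-column PK constraint.
- student_id: no UNIQUE or single-column PK constraint.
- major: no UNIQUE or single-column PK constraint.
- room: declared UNIQUE → unique.
- points: declared UNIQUE → unique.
- credits: declared UNIQUE → unique.
- status: single-column PRIMARY KEY → unique.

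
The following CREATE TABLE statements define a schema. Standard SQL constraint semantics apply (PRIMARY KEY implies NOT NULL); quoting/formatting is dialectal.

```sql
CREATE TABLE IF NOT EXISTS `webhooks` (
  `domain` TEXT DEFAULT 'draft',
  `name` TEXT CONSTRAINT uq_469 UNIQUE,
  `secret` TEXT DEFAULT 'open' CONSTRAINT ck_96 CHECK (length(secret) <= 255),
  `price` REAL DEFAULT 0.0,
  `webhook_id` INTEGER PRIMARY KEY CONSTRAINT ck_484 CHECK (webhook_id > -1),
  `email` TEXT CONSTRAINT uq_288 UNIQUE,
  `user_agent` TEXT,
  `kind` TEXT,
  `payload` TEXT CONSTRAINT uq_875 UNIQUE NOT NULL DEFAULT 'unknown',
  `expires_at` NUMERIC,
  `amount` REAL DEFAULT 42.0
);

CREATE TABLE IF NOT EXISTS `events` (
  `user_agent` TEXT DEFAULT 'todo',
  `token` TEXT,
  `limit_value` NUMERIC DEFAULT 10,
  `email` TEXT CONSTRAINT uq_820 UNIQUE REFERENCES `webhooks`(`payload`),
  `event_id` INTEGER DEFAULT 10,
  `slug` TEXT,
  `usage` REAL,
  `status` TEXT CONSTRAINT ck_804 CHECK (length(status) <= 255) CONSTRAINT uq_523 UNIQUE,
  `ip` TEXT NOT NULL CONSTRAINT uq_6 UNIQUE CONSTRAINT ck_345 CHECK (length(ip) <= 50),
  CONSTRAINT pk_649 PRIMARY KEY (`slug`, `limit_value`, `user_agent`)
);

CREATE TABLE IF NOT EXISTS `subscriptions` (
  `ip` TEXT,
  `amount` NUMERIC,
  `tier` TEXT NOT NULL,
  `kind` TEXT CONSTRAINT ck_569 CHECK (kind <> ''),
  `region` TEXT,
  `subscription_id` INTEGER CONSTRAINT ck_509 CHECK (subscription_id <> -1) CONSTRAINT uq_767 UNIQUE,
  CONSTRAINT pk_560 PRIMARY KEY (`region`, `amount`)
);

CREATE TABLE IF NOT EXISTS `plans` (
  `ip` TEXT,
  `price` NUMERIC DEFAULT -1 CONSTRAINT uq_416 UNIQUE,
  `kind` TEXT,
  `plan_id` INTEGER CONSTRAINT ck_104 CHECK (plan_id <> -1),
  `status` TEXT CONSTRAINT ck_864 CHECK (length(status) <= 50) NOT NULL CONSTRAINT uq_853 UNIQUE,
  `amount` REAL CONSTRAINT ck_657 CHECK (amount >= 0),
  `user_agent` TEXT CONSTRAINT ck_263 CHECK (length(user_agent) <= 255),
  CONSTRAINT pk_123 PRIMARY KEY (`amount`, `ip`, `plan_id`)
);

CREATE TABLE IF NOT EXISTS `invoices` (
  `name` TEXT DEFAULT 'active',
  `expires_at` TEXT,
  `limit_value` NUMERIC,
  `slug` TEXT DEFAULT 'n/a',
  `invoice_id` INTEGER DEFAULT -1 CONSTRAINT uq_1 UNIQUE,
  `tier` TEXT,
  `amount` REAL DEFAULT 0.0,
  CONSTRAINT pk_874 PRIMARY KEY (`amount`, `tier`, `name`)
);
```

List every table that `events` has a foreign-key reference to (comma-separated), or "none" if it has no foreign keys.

webhooks

- email REFERENCES webhooks(payload).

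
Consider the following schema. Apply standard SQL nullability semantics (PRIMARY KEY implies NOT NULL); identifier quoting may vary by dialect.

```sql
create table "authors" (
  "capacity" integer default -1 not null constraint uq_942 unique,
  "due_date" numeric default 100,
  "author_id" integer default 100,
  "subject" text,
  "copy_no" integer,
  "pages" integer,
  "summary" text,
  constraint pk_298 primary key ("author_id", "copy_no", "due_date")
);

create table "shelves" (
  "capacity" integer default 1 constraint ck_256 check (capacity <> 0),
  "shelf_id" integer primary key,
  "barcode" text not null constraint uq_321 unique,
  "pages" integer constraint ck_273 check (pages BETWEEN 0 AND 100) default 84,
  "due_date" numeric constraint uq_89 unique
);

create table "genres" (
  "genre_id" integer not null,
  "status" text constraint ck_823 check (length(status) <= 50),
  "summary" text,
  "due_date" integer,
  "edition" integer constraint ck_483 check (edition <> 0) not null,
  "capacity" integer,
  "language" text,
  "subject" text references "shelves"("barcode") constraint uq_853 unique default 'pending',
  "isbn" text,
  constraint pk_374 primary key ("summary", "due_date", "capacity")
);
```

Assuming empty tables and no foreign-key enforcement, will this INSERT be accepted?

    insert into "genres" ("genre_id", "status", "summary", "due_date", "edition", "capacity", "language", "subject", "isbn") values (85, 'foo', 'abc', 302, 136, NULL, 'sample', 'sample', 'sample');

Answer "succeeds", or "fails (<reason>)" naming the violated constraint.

capacity is explicitly set to NULL, but capacity is part of the PRIMARY KEY (implied NOT NULL).

fails (NOT NULL on capacity)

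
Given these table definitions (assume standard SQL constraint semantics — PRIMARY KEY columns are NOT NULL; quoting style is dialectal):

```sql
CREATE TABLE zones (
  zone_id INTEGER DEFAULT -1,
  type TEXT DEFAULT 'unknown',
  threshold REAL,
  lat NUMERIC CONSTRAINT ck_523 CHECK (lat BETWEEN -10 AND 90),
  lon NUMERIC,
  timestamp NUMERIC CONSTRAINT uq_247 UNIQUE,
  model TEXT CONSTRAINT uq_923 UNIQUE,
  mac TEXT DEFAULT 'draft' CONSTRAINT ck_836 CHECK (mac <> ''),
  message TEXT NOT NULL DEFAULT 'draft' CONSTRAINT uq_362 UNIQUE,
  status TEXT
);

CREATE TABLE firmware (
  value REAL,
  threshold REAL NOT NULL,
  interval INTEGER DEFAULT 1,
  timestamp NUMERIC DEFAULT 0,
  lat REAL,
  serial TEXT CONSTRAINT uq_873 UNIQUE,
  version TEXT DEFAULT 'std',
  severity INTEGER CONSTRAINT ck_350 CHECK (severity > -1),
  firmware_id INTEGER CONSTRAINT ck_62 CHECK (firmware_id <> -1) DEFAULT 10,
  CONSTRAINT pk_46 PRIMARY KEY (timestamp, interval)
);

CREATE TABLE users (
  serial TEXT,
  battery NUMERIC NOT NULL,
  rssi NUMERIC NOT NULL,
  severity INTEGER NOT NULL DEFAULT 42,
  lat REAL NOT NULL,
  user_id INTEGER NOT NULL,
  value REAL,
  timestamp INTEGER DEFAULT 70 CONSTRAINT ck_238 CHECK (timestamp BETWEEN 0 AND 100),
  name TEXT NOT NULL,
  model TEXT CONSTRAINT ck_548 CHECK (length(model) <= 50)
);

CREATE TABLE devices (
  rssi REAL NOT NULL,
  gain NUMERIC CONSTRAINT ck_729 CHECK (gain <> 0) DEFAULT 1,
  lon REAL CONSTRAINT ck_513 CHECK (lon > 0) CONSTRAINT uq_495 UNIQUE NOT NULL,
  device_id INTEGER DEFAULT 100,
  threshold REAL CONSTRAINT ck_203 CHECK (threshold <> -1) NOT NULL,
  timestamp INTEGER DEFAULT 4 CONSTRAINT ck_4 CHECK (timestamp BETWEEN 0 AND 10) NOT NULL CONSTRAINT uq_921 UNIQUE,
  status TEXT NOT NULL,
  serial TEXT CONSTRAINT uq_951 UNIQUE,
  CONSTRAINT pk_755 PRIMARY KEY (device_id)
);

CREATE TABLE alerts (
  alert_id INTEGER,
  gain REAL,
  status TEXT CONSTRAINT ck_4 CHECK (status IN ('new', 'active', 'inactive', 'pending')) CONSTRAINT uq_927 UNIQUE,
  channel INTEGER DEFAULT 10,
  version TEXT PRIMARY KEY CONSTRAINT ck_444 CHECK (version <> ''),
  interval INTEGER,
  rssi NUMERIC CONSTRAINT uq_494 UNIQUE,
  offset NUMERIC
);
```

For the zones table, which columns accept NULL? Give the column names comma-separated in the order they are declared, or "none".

- zone_id: DEFAULT only fills an omitted column; an explicit NULL is still allowed → nullable.
- type: DEFAULT only fills an omitted column; an explicit NULL is still allowed → nullable.
- threshold: no NOT NULL constraint applies → nullable.
- lat: CHECK does not forbid NULL (a CHECK constraint passes when its expression is NULL) → nullable.
- lon: no NOT NULL constraint applies → nullable.
- timestamp: UNIQUE does not imply NOT NULL → nullable.
- model: UNIQUE does not imply NOT NULL → nullable.
- mac: CHECK does not forbid NULL (a CHECK constraint passes when its expression is NULL) → nullable.
- message: declared NOT NULL → not nullable.
- status: no NOT NULL constraint applies → nullable.

zone_id, type, threshold, lat, lon, timestamp, model, mac, status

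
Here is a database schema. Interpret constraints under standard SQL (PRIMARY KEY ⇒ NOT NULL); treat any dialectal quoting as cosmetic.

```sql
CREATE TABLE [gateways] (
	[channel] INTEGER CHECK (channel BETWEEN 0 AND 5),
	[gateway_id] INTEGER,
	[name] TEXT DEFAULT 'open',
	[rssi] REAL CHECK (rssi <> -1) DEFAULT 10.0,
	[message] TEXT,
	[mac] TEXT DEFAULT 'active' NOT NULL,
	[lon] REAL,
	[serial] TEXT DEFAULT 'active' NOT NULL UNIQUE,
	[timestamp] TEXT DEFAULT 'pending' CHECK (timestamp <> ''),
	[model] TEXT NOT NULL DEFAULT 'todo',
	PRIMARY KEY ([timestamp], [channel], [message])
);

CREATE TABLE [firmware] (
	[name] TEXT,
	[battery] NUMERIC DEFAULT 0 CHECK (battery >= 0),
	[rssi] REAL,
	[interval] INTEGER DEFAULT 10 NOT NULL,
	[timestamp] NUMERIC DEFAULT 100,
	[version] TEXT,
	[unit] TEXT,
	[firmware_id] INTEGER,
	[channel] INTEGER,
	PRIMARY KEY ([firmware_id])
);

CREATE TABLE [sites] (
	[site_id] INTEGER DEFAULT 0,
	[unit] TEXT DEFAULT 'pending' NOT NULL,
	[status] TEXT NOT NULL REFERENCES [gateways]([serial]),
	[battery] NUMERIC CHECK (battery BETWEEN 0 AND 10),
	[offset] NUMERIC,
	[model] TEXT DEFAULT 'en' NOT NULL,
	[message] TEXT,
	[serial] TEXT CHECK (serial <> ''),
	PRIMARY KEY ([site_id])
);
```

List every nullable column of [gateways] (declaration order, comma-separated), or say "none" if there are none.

gateway_id, name, rssi, lon

- channel: part of the PRIMARY KEY, which implies NOT NULL → not nullable.
- gateway_id: no NOT NULL constraint applies → nullable.
- name: DEFAULT only fills an omitted column; an explicit NULL is still allowed → nullable.
- rssi: CHECK does not forbid NULL (a CHECK constraint passes when its expression is NULL) → nullable.
- message: part of the PRIMARY KEY, which implies NOT NULL → not nullable.
- mac: declared NOT NULL → not nullable.
- lon: no NOT NULL constraint applies → nullable.
- serial: declared NOT NULL → not nullable.
- timestamp: part of the PRIMARY KEY, which implies NOT NULL → not nullable.
- model: declared NOT NULL → not nullable.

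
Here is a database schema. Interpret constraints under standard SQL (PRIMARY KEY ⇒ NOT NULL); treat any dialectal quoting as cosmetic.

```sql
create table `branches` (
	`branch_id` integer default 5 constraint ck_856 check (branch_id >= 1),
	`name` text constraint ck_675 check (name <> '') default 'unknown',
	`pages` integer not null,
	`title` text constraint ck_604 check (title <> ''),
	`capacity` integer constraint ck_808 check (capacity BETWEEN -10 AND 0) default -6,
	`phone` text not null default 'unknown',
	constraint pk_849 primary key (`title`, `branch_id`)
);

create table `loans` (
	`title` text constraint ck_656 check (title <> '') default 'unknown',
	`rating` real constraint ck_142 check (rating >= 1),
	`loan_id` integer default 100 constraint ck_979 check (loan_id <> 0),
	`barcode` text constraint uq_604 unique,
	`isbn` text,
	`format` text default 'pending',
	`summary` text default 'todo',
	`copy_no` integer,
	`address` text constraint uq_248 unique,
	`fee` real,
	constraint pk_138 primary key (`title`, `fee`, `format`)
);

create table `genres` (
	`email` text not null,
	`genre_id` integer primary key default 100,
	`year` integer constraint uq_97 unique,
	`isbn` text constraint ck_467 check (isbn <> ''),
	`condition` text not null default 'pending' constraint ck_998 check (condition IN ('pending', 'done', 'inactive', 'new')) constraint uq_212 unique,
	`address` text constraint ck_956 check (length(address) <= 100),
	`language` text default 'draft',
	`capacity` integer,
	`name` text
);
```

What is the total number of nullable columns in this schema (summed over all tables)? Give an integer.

branches: 2 nullable (name, capacity — PK (title, branch_id) and explicit NOT NULL columns excluded).
loans: 7 nullable (rating, loan_id, barcode, isbn, summary, copy_no, address — PK (title, fee, format) and explicit NOT NULL columns excluded).
genres: 6 nullable (year, isbn, address, language, capacity, name — PK (genre_id) and explicit NOT NULL columns excluded).
Total: 2 + 7 + 6 = 15.

15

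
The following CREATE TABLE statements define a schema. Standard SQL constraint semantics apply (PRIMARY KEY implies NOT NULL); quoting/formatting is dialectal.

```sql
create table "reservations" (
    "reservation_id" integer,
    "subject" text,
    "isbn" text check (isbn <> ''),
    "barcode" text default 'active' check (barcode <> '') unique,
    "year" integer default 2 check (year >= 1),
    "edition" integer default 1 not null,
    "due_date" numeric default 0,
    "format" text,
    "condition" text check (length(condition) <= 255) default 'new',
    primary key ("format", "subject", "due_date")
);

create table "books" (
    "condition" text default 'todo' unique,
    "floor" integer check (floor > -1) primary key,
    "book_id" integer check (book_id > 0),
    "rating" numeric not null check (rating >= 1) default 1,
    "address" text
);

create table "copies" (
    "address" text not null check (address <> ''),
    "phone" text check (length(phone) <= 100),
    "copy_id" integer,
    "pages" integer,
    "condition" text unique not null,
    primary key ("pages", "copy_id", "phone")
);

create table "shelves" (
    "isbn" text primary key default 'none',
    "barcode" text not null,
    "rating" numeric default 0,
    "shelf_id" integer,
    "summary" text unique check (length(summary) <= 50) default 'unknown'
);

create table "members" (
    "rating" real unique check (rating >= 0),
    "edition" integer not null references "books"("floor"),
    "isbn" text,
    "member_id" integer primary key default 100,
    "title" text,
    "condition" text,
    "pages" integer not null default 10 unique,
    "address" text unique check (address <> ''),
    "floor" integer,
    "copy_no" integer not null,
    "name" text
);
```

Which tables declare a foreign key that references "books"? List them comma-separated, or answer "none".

members

- members.edition references books(floor).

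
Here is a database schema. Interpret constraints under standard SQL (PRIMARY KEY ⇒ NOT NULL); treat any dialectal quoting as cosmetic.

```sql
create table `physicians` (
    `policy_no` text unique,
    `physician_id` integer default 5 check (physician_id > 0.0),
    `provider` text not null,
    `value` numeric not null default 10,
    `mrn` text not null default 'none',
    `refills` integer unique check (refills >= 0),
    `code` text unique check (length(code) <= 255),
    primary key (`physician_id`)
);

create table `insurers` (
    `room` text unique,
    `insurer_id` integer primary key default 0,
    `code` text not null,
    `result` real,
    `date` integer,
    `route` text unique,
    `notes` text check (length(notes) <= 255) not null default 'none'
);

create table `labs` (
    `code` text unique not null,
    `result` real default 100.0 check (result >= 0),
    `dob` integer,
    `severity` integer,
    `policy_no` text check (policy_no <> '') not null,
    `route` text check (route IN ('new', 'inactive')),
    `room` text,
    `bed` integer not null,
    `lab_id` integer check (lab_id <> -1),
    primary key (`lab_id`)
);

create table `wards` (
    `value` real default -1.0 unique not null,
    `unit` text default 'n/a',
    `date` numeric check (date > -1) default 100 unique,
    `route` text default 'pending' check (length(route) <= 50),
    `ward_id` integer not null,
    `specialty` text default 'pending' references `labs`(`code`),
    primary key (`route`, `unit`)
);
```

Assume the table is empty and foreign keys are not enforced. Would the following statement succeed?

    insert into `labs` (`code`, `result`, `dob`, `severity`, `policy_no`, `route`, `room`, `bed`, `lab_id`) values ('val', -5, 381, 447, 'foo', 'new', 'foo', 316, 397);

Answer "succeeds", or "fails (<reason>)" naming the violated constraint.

fails (CHECK on result)

The value -5 for result violates CHECK (result >= 0).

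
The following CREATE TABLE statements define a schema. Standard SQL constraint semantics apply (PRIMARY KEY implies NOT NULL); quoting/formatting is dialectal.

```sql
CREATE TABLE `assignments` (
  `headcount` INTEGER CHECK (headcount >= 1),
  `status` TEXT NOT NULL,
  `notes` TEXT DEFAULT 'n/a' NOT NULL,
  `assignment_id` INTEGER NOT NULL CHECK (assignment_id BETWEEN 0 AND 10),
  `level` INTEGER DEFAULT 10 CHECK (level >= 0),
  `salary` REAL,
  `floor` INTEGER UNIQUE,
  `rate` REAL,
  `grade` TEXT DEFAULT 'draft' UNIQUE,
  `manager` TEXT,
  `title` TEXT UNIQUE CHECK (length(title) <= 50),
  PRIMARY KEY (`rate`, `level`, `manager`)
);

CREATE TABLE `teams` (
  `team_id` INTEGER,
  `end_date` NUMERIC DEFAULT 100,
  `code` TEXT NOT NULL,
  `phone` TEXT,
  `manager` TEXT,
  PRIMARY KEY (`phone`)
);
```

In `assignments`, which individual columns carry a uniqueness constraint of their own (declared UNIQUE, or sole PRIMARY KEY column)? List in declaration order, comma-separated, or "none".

- headcount: no UNIQUE or single-column PK constraint.
- status: no UNIQUE or single-column PK constraint.
- notes: no UNIQUE or single-column PK constraint.
- assignment_id: no UNIQUE or single-column PK constraint.
- level: part of a composite PRIMARY KEY — only the tuple is unique, not this column on its own.
- salary: no UNIQUE or single-column PK constraint.
- floor: declared UNIQUE → unique.
- rate: part of a composite PRIMARY KEY — only the tuple is unique, not this column on its own.
- grade: declared UNIQUE → unique.
- manager: part of a composite PRIMARY KEY — only the tuple is unique, not this column on its own.
- title: declared UNIQUE → unique.

floor, grade, title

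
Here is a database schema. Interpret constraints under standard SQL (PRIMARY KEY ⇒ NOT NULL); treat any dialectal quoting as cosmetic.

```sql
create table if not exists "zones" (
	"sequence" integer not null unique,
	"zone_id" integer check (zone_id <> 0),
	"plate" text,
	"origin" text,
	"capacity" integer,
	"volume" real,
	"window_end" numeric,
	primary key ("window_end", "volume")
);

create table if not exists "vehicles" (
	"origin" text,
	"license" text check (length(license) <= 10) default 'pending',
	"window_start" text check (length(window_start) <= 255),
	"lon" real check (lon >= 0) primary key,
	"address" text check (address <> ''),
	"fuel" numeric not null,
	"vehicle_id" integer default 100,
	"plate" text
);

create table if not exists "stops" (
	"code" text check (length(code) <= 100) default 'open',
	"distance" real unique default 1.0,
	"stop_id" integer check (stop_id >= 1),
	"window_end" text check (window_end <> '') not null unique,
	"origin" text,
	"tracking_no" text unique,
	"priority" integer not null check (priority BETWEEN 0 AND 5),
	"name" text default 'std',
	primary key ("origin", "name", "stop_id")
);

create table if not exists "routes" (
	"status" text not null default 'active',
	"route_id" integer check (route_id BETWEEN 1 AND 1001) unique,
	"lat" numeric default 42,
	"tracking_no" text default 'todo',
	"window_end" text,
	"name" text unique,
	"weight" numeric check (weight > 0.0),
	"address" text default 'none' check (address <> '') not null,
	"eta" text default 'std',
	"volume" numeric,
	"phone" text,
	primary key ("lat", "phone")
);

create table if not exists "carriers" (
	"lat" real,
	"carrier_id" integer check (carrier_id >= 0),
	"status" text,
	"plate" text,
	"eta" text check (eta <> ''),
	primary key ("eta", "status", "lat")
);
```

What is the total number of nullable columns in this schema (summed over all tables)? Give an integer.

22

zones: 4 nullable (zone_id, plate, origin, capacity — PK (window_end, volume) and explicit NOT NULL columns excluded).
vehicles: 6 nullable (origin, license, window_start, address, vehicle_id, plate — PK (lon) and explicit NOT NULL columns excluded).
stops: 3 nullable (code, distance, tracking_no — PK (origin, name, stop_id) and explicit NOT NULL columns excluded).
routes: 7 nullable (route_id, tracking_no, window_end, name, weight, eta, volume — PK (lat, phone) and explicit NOT NULL columns excluded).
carriers: 2 nullable (carrier_id, plate — PK (eta, status, lat) and explicit NOT NULL columns excluded).
Total: 4 + 6 + 3 + 7 + 2 = 22.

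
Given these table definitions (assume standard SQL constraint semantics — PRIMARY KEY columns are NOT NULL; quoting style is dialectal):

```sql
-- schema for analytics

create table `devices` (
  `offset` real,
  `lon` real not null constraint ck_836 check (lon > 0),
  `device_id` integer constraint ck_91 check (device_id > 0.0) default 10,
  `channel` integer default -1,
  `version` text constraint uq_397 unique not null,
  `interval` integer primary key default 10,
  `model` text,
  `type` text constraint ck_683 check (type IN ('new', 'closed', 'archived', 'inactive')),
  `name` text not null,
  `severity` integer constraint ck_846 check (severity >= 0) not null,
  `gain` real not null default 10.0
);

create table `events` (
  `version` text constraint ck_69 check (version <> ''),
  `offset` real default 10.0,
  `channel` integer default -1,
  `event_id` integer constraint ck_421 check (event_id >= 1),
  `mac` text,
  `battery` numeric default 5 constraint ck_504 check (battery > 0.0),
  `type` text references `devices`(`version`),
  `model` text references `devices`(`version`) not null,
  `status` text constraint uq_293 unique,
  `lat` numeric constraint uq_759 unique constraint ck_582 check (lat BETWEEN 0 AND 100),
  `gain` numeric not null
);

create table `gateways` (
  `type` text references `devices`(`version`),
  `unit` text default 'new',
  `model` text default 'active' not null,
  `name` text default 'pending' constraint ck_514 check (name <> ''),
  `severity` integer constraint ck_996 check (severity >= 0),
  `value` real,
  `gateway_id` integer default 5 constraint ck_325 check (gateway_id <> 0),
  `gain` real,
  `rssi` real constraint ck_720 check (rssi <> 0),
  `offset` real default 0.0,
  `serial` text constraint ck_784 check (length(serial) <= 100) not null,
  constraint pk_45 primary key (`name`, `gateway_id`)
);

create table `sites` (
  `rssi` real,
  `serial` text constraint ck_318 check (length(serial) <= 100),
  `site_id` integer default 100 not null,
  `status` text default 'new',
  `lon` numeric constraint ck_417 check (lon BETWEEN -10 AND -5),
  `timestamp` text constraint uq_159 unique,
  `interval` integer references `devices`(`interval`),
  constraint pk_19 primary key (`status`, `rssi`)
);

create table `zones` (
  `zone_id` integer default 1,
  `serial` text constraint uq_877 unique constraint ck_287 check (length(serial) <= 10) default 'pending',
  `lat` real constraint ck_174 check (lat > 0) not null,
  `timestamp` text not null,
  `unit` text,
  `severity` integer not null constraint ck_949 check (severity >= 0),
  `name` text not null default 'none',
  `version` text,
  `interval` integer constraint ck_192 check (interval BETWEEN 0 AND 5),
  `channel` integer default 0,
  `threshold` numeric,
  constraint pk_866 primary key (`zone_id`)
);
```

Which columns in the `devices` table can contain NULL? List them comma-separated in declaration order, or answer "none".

offset, device_id, channel, model, type

- offset: no NOT NULL constraint applies → nullable.
- lon: declared NOT NULL → not nullable.
- device_id: CHECK does not forbid NULL (a CHECK constraint passes when its expression is NULL) → nullable.
- channel: DEFAULT only fills an omitted column; an explicit NULL is still allowed → nullable.
- version: declared NOT NULL → not nullable.
- interval: part of the PRIMARY KEY, which implies NOT NULL → not nullable.
- model: no NOT NULL constraint applies → nullable.
- type: CHECK does not forbid NULL (a CHECK constraint passes when its expression is NULL) → nullable.
- name: declared NOT NULL → not nullable.
- severity: declared NOT NULL → not nullable.
- gain: declared NOT NULL → not nullable.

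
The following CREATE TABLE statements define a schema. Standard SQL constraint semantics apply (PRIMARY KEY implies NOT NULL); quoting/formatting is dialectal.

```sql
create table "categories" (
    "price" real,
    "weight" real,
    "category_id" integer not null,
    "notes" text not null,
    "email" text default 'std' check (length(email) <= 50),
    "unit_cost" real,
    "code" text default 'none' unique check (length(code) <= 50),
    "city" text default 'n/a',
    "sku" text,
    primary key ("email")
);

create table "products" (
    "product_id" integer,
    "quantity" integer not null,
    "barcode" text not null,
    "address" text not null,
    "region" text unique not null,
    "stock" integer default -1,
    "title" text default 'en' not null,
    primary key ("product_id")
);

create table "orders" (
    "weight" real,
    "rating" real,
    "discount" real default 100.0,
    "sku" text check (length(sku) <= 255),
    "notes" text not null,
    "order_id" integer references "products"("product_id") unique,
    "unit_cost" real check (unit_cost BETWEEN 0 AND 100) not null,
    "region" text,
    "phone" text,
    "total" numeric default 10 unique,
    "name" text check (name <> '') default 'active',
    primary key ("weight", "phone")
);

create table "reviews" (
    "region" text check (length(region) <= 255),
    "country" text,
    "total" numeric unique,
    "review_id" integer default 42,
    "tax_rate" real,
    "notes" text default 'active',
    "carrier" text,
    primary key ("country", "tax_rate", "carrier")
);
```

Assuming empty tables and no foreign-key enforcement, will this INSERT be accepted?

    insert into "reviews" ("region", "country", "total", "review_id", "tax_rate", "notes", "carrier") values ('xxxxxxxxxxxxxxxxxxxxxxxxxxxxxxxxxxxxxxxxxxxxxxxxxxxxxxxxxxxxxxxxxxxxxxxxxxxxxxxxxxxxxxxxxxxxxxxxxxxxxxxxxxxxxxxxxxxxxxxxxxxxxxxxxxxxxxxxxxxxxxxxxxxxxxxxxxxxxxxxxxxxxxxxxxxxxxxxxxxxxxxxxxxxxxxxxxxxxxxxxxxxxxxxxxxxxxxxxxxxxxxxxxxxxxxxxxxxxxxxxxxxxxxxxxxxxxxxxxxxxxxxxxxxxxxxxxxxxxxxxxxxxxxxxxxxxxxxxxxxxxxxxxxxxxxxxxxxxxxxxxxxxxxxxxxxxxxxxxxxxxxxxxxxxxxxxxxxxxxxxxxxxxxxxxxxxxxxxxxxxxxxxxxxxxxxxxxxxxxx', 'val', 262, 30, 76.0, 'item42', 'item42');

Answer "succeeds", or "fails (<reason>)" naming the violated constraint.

The value 'xxxxxxxxxxxxxxxxxxxxxxxxxxxxxxxxxxxxxxxxxxxxxxxxxxxxxxxxxxxxxxxxxxxxxxxxxxxxxxxxxxxxxxxxxxxxxxxxxxxxxxxxxxxxxxxxxxxxxxxxxxxxxxxxxxxxxxxxxxxxxxxxxxxxxxxxxxxxxxxxxxxxxxxxxxxxxxxxxxxxxxxxxxxxxxxxxxxxxxxxxxxxxxxxxxxxxxxxxxxxxxxxxxxxxxxxxxxxxxxxxxxxxxxxxxxxxxxxxxxxxxxxxxxxxxxxxxxxxxxxxxxxxxxxxxxxxxxxxxxxxxxxxxxxxxxxxxxxxxxxxxxxxxxxxxxxxxxxxxxxxxxxxxxxxxxxxxxxxxxxxxxxxxxxxxxxxxxxxxxxxxxxxxxxxxxxxxxxxxxx' for region violates CHECK (length(region) <= 255).

fails (CHECK on region)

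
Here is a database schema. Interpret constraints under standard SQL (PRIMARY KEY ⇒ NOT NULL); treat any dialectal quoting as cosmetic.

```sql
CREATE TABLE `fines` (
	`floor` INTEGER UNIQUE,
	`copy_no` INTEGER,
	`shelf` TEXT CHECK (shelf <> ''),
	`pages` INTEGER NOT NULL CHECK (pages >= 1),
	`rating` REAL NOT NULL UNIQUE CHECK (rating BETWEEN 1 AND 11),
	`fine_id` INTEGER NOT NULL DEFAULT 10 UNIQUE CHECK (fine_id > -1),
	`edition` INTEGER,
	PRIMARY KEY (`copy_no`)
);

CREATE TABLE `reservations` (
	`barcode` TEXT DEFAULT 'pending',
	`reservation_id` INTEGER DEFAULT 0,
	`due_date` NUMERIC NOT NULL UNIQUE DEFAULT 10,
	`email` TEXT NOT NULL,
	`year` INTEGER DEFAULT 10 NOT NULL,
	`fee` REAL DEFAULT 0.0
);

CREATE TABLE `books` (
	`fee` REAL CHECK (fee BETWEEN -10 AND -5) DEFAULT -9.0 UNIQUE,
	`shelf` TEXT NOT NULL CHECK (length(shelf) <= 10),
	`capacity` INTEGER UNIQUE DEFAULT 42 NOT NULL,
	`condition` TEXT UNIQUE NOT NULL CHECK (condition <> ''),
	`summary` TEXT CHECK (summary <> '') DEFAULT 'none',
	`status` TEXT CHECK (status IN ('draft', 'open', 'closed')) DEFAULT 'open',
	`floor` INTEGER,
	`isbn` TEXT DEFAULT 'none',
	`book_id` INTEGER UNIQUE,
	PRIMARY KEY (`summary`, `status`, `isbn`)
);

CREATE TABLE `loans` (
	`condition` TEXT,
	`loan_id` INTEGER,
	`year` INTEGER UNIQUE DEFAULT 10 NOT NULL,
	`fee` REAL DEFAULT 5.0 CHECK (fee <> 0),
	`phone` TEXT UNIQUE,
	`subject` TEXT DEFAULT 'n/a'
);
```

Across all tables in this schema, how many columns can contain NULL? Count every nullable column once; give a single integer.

14

fines: 3 nullable (floor, shelf, edition — PK (copy_no) and explicit NOT NULL columns excluded).
reservations: 3 nullable (barcode, reservation_id, fee — PK none and explicit NOT NULL columns excluded).
books: 3 nullable (fee, floor, book_id — PK (summary, status, isbn) and explicit NOT NULL columns excluded).
loans: 5 nullable (condition, loan_id, fee, phone, subject — PK none and explicit NOT NULL columns excluded).
Total: 3 + 3 + 3 + 5 = 14.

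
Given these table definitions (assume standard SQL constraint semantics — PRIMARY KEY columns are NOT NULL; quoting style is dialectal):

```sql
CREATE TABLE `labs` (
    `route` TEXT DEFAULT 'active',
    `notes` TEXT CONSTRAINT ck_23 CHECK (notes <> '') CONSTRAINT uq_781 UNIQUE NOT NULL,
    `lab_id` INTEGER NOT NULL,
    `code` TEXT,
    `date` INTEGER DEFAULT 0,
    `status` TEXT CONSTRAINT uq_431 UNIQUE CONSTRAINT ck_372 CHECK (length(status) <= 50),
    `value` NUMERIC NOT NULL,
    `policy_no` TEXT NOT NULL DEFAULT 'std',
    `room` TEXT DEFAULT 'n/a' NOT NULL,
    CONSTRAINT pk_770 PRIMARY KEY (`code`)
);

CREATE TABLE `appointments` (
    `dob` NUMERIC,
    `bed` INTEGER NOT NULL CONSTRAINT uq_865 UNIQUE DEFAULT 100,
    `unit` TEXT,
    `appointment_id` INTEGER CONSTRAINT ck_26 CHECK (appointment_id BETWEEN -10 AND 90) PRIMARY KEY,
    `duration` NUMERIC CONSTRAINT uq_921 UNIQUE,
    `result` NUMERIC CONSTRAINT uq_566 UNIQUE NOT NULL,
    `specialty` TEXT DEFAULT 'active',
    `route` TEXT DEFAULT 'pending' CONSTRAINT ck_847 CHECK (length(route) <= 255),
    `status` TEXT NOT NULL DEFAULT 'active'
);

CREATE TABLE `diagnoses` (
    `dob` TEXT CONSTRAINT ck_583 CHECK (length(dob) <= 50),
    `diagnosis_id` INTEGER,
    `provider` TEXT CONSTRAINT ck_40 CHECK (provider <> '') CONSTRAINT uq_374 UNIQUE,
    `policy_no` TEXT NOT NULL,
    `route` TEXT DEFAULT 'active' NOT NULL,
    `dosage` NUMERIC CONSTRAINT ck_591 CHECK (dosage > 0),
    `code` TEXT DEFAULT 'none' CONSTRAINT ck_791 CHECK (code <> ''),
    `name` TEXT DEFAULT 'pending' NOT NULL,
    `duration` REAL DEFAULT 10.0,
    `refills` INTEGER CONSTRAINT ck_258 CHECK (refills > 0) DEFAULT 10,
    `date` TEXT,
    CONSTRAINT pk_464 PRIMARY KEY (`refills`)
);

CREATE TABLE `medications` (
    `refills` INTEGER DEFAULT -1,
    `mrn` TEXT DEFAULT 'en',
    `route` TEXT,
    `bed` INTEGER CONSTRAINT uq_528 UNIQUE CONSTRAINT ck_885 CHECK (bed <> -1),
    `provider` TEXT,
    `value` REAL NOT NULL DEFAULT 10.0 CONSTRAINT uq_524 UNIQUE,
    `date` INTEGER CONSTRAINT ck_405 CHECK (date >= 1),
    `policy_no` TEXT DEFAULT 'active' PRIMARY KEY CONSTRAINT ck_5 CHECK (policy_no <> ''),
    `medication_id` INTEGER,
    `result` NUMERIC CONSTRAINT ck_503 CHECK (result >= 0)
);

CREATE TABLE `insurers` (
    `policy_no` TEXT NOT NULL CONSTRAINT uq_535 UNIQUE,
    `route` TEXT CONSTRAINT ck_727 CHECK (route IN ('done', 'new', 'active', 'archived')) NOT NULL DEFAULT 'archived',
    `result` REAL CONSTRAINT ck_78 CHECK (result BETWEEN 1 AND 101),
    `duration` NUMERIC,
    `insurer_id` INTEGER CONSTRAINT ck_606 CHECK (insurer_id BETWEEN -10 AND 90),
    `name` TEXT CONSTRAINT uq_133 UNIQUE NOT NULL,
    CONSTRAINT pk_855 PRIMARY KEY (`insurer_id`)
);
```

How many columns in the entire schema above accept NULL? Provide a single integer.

labs: 3 nullable (route, date, status — PK (code) and explicit NOT NULL columns excluded).
appointments: 5 nullable (dob, unit, duration, specialty, route — PK (appointment_id) and explicit NOT NULL columns excluded).
diagnoses: 7 nullable (dob, diagnosis_id, provider, dosage, code, duration, date — PK (refills) and explicit NOT NULL columns excluded).
medications: 8 nullable (refills, mrn, route, bed, provider, date, medication_id, result — PK (policy_no) and explicit NOT NULL columns excluded).
insurers: 2 nullable (result, duration — PK (insurer_id) and explicit NOT NULL columns excluded).
Total: 3 + 5 + 7 + 8 + 2 = 25.

25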